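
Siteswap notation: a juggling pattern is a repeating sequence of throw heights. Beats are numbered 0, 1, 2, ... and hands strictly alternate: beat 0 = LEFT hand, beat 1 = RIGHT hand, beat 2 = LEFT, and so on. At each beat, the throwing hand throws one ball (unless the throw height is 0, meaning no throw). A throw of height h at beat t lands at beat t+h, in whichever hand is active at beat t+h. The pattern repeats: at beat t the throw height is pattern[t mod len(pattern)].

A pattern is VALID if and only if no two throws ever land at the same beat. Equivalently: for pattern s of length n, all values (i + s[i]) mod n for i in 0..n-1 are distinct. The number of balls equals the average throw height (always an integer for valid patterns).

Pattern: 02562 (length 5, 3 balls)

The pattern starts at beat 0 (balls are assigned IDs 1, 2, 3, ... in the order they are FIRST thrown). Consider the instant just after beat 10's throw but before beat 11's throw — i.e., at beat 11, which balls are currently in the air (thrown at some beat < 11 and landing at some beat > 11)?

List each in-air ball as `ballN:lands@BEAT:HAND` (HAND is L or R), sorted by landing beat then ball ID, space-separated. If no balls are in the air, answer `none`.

Answer: ball2:lands@12:L ball3:lands@14:L

Derivation:
Beat 1 (R): throw ball1 h=2 -> lands@3:R; in-air after throw: [b1@3:R]
Beat 2 (L): throw ball2 h=5 -> lands@7:R; in-air after throw: [b1@3:R b2@7:R]
Beat 3 (R): throw ball1 h=6 -> lands@9:R; in-air after throw: [b2@7:R b1@9:R]
Beat 4 (L): throw ball3 h=2 -> lands@6:L; in-air after throw: [b3@6:L b2@7:R b1@9:R]
Beat 6 (L): throw ball3 h=2 -> lands@8:L; in-air after throw: [b2@7:R b3@8:L b1@9:R]
Beat 7 (R): throw ball2 h=5 -> lands@12:L; in-air after throw: [b3@8:L b1@9:R b2@12:L]
Beat 8 (L): throw ball3 h=6 -> lands@14:L; in-air after throw: [b1@9:R b2@12:L b3@14:L]
Beat 9 (R): throw ball1 h=2 -> lands@11:R; in-air after throw: [b1@11:R b2@12:L b3@14:L]
Beat 11 (R): throw ball1 h=2 -> lands@13:R; in-air after throw: [b2@12:L b1@13:R b3@14:L]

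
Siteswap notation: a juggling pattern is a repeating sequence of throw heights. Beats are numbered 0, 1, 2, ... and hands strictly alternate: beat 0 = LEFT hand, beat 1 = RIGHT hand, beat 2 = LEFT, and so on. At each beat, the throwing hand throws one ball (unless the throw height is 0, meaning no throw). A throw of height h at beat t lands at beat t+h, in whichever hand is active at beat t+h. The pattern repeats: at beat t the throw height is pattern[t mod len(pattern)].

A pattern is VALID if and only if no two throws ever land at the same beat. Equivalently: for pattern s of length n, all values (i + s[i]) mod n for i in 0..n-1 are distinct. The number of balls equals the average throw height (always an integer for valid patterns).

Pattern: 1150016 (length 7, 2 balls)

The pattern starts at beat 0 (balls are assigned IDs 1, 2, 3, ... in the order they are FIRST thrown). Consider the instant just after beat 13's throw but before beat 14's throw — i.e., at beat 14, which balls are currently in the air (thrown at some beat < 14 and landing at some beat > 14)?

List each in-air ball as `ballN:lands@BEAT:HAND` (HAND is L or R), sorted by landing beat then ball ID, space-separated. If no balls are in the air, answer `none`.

Answer: ball2:lands@19:R

Derivation:
Beat 0 (L): throw ball1 h=1 -> lands@1:R; in-air after throw: [b1@1:R]
Beat 1 (R): throw ball1 h=1 -> lands@2:L; in-air after throw: [b1@2:L]
Beat 2 (L): throw ball1 h=5 -> lands@7:R; in-air after throw: [b1@7:R]
Beat 5 (R): throw ball2 h=1 -> lands@6:L; in-air after throw: [b2@6:L b1@7:R]
Beat 6 (L): throw ball2 h=6 -> lands@12:L; in-air after throw: [b1@7:R b2@12:L]
Beat 7 (R): throw ball1 h=1 -> lands@8:L; in-air after throw: [b1@8:L b2@12:L]
Beat 8 (L): throw ball1 h=1 -> lands@9:R; in-air after throw: [b1@9:R b2@12:L]
Beat 9 (R): throw ball1 h=5 -> lands@14:L; in-air after throw: [b2@12:L b1@14:L]
Beat 12 (L): throw ball2 h=1 -> lands@13:R; in-air after throw: [b2@13:R b1@14:L]
Beat 13 (R): throw ball2 h=6 -> lands@19:R; in-air after throw: [b1@14:L b2@19:R]
Beat 14 (L): throw ball1 h=1 -> lands@15:R; in-air after throw: [b1@15:R b2@19:R]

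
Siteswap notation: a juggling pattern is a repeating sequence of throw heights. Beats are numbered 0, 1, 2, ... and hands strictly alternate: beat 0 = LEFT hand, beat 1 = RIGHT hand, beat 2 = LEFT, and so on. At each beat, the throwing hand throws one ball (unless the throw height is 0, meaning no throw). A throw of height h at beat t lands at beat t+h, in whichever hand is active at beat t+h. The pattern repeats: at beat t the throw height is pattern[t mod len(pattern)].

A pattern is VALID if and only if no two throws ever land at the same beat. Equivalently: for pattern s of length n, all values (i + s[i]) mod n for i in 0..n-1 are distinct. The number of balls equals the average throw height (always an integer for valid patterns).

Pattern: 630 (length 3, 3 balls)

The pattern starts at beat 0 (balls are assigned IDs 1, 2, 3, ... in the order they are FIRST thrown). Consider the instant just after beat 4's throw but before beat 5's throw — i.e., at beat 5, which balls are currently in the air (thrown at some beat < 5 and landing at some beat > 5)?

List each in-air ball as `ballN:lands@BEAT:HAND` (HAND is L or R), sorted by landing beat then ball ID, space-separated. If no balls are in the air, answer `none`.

Beat 0 (L): throw ball1 h=6 -> lands@6:L; in-air after throw: [b1@6:L]
Beat 1 (R): throw ball2 h=3 -> lands@4:L; in-air after throw: [b2@4:L b1@6:L]
Beat 3 (R): throw ball3 h=6 -> lands@9:R; in-air after throw: [b2@4:L b1@6:L b3@9:R]
Beat 4 (L): throw ball2 h=3 -> lands@7:R; in-air after throw: [b1@6:L b2@7:R b3@9:R]

Answer: ball1:lands@6:L ball2:lands@7:R ball3:lands@9:R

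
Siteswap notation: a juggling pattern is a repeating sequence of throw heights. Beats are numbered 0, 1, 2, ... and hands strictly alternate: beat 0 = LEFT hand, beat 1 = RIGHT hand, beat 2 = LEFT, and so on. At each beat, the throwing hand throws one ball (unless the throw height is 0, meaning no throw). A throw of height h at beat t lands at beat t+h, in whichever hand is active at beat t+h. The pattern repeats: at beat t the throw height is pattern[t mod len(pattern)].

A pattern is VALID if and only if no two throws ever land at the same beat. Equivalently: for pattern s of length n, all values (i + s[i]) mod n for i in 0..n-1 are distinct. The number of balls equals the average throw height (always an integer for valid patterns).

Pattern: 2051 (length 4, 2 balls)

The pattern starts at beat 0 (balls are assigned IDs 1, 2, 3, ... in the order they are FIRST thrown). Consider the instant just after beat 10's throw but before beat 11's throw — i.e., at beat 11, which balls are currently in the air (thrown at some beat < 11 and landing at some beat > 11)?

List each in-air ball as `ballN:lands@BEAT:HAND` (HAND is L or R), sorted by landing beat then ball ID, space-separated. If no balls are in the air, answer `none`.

Answer: ball1:lands@15:R

Derivation:
Beat 0 (L): throw ball1 h=2 -> lands@2:L; in-air after throw: [b1@2:L]
Beat 2 (L): throw ball1 h=5 -> lands@7:R; in-air after throw: [b1@7:R]
Beat 3 (R): throw ball2 h=1 -> lands@4:L; in-air after throw: [b2@4:L b1@7:R]
Beat 4 (L): throw ball2 h=2 -> lands@6:L; in-air after throw: [b2@6:L b1@7:R]
Beat 6 (L): throw ball2 h=5 -> lands@11:R; in-air after throw: [b1@7:R b2@11:R]
Beat 7 (R): throw ball1 h=1 -> lands@8:L; in-air after throw: [b1@8:L b2@11:R]
Beat 8 (L): throw ball1 h=2 -> lands@10:L; in-air after throw: [b1@10:L b2@11:R]
Beat 10 (L): throw ball1 h=5 -> lands@15:R; in-air after throw: [b2@11:R b1@15:R]
Beat 11 (R): throw ball2 h=1 -> lands@12:L; in-air after throw: [b2@12:L b1@15:R]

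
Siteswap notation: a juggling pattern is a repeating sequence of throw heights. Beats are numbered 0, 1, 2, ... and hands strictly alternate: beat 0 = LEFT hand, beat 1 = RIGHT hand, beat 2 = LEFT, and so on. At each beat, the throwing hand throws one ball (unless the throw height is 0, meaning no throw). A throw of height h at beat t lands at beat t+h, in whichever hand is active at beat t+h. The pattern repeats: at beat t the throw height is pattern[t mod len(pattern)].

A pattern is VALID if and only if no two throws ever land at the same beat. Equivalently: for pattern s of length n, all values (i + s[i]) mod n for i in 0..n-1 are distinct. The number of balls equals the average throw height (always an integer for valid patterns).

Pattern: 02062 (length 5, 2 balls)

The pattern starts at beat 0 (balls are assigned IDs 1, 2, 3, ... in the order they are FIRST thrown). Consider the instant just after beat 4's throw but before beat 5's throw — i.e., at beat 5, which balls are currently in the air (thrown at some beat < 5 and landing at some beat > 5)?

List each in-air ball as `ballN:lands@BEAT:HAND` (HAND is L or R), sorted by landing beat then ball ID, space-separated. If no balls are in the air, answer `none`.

Answer: ball2:lands@6:L ball1:lands@9:R

Derivation:
Beat 1 (R): throw ball1 h=2 -> lands@3:R; in-air after throw: [b1@3:R]
Beat 3 (R): throw ball1 h=6 -> lands@9:R; in-air after throw: [b1@9:R]
Beat 4 (L): throw ball2 h=2 -> lands@6:L; in-air after throw: [b2@6:L b1@9:R]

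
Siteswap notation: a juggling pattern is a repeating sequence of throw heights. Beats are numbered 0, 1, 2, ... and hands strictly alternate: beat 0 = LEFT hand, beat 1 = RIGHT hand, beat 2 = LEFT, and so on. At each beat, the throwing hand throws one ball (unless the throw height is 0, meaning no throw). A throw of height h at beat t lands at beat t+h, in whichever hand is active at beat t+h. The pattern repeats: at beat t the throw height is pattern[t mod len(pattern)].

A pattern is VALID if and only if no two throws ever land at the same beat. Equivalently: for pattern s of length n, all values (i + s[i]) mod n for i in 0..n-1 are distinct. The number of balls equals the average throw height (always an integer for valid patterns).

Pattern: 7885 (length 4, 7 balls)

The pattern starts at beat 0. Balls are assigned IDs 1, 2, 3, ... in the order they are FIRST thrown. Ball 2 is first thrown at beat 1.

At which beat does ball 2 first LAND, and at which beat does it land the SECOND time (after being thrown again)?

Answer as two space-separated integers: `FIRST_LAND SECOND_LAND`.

Answer: 9 17

Derivation:
Beat 0 (L): throw ball1 h=7 -> lands@7:R; in-air after throw: [b1@7:R]
Beat 1 (R): throw ball2 h=8 -> lands@9:R; in-air after throw: [b1@7:R b2@9:R]
Beat 2 (L): throw ball3 h=8 -> lands@10:L; in-air after throw: [b1@7:R b2@9:R b3@10:L]
Beat 3 (R): throw ball4 h=5 -> lands@8:L; in-air after throw: [b1@7:R b4@8:L b2@9:R b3@10:L]
Beat 4 (L): throw ball5 h=7 -> lands@11:R; in-air after throw: [b1@7:R b4@8:L b2@9:R b3@10:L b5@11:R]
Beat 5 (R): throw ball6 h=8 -> lands@13:R; in-air after throw: [b1@7:R b4@8:L b2@9:R b3@10:L b5@11:R b6@13:R]
Beat 6 (L): throw ball7 h=8 -> lands@14:L; in-air after throw: [b1@7:R b4@8:L b2@9:R b3@10:L b5@11:R b6@13:R b7@14:L]
Beat 7 (R): throw ball1 h=5 -> lands@12:L; in-air after throw: [b4@8:L b2@9:R b3@10:L b5@11:R b1@12:L b6@13:R b7@14:L]
Beat 8 (L): throw ball4 h=7 -> lands@15:R; in-air after throw: [b2@9:R b3@10:L b5@11:R b1@12:L b6@13:R b7@14:L b4@15:R]
Beat 9 (R): throw ball2 h=8 -> lands@17:R; in-air after throw: [b3@10:L b5@11:R b1@12:L b6@13:R b7@14:L b4@15:R b2@17:R]
Beat 10 (L): throw ball3 h=8 -> lands@18:L; in-air after throw: [b5@11:R b1@12:L b6@13:R b7@14:L b4@15:R b2@17:R b3@18:L]
Beat 11 (R): throw ball5 h=5 -> lands@16:L; in-air after throw: [b1@12:L b6@13:R b7@14:L b4@15:R b5@16:L b2@17:R b3@18:L]
Beat 12 (L): throw ball1 h=7 -> lands@19:R; in-air after throw: [b6@13:R b7@14:L b4@15:R b5@16:L b2@17:R b3@18:L b1@19:R]
Beat 13 (R): throw ball6 h=8 -> lands@21:R; in-air after throw: [b7@14:L b4@15:R b5@16:L b2@17:R b3@18:L b1@19:R b6@21:R]
Beat 14 (L): throw ball7 h=8 -> lands@22:L; in-air after throw: [b4@15:R b5@16:L b2@17:R b3@18:L b1@19:R b6@21:R b7@22:L]
Beat 15 (R): throw ball4 h=5 -> lands@20:L; in-air after throw: [b5@16:L b2@17:R b3@18:L b1@19:R b4@20:L b6@21:R b7@22:L]
Beat 16 (L): throw ball5 h=7 -> lands@23:R; in-air after throw: [b2@17:R b3@18:L b1@19:R b4@20:L b6@21:R b7@22:L b5@23:R]
Beat 17 (R): throw ball2 h=8 -> lands@25:R; in-air after throw: [b3@18:L b1@19:R b4@20:L b6@21:R b7@22:L b5@23:R b2@25:R]
Ball 2: thrown@1 h=8 -> first land @9; rethrown@9 h=8 -> second land @17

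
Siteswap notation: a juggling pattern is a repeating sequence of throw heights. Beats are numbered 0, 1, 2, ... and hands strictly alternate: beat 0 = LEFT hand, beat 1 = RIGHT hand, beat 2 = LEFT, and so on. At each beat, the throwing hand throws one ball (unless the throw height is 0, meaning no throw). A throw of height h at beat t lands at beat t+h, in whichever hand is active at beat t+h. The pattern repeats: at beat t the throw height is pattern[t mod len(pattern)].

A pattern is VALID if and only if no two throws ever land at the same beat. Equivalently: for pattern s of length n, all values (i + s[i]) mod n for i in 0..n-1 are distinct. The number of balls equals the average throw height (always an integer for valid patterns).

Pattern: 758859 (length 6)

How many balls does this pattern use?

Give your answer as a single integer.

Answer: 7

Derivation:
Pattern = [7, 5, 8, 8, 5, 9], length n = 6
  position 0: throw height = 7, running sum = 7
  position 1: throw height = 5, running sum = 12
  position 2: throw height = 8, running sum = 20
  position 3: throw height = 8, running sum = 28
  position 4: throw height = 5, running sum = 33
  position 5: throw height = 9, running sum = 42
Total sum = 42; balls = sum / n = 42 / 6 = 7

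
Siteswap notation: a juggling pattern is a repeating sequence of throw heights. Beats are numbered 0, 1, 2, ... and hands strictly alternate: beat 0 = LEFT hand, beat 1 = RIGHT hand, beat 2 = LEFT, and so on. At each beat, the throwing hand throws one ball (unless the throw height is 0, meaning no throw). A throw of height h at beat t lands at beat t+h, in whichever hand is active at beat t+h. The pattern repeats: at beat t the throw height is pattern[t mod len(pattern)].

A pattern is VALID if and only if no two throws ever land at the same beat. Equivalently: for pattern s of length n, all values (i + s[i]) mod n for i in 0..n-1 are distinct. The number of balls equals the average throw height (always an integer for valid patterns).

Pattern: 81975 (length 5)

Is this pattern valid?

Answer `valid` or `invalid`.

Answer: valid

Derivation:
i=0: (i + s[i]) mod n = (0 + 8) mod 5 = 3
i=1: (i + s[i]) mod n = (1 + 1) mod 5 = 2
i=2: (i + s[i]) mod n = (2 + 9) mod 5 = 1
i=3: (i + s[i]) mod n = (3 + 7) mod 5 = 0
i=4: (i + s[i]) mod n = (4 + 5) mod 5 = 4
Residues: [3, 2, 1, 0, 4], distinct: True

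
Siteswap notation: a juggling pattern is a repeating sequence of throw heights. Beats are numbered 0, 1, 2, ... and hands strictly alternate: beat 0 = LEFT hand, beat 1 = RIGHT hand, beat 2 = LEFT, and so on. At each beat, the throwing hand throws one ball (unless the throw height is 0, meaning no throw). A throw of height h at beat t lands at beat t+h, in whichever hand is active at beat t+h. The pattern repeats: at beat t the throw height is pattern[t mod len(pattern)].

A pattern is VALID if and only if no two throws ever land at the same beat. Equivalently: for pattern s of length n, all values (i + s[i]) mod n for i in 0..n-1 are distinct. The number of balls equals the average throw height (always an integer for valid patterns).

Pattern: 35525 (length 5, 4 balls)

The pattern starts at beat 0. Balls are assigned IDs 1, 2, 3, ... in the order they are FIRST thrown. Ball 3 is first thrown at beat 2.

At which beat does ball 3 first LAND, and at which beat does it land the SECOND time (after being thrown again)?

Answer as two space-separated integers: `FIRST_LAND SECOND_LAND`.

Beat 0 (L): throw ball1 h=3 -> lands@3:R; in-air after throw: [b1@3:R]
Beat 1 (R): throw ball2 h=5 -> lands@6:L; in-air after throw: [b1@3:R b2@6:L]
Beat 2 (L): throw ball3 h=5 -> lands@7:R; in-air after throw: [b1@3:R b2@6:L b3@7:R]
Beat 3 (R): throw ball1 h=2 -> lands@5:R; in-air after throw: [b1@5:R b2@6:L b3@7:R]
Beat 4 (L): throw ball4 h=5 -> lands@9:R; in-air after throw: [b1@5:R b2@6:L b3@7:R b4@9:R]
Beat 5 (R): throw ball1 h=3 -> lands@8:L; in-air after throw: [b2@6:L b3@7:R b1@8:L b4@9:R]
Beat 6 (L): throw ball2 h=5 -> lands@11:R; in-air after throw: [b3@7:R b1@8:L b4@9:R b2@11:R]
Beat 7 (R): throw ball3 h=5 -> lands@12:L; in-air after throw: [b1@8:L b4@9:R b2@11:R b3@12:L]
Beat 8 (L): throw ball1 h=2 -> lands@10:L; in-air after throw: [b4@9:R b1@10:L b2@11:R b3@12:L]
Beat 9 (R): throw ball4 h=5 -> lands@14:L; in-air after throw: [b1@10:L b2@11:R b3@12:L b4@14:L]
Beat 10 (L): throw ball1 h=3 -> lands@13:R; in-air after throw: [b2@11:R b3@12:L b1@13:R b4@14:L]
Beat 11 (R): throw ball2 h=5 -> lands@16:L; in-air after throw: [b3@12:L b1@13:R b4@14:L b2@16:L]
Beat 12 (L): throw ball3 h=5 -> lands@17:R; in-air after throw: [b1@13:R b4@14:L b2@16:L b3@17:R]
Ball 3: thrown@2 h=5 -> first land @7; rethrown@7 h=5 -> second land @12

Answer: 7 12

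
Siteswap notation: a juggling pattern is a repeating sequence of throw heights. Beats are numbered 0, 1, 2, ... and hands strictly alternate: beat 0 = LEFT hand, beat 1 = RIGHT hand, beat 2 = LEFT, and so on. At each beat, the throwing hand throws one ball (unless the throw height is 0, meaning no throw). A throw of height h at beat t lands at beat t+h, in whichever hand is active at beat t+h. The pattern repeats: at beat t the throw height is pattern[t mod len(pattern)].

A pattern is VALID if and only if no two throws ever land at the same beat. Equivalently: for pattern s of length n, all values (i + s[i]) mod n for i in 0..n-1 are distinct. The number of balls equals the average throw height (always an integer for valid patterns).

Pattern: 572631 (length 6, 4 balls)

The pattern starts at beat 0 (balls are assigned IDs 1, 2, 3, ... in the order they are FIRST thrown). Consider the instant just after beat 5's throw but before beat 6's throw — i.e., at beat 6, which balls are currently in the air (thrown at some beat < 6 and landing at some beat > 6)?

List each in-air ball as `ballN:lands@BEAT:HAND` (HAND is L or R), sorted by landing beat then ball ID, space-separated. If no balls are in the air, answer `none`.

Answer: ball3:lands@7:R ball2:lands@8:L ball4:lands@9:R

Derivation:
Beat 0 (L): throw ball1 h=5 -> lands@5:R; in-air after throw: [b1@5:R]
Beat 1 (R): throw ball2 h=7 -> lands@8:L; in-air after throw: [b1@5:R b2@8:L]
Beat 2 (L): throw ball3 h=2 -> lands@4:L; in-air after throw: [b3@4:L b1@5:R b2@8:L]
Beat 3 (R): throw ball4 h=6 -> lands@9:R; in-air after throw: [b3@4:L b1@5:R b2@8:L b4@9:R]
Beat 4 (L): throw ball3 h=3 -> lands@7:R; in-air after throw: [b1@5:R b3@7:R b2@8:L b4@9:R]
Beat 5 (R): throw ball1 h=1 -> lands@6:L; in-air after throw: [b1@6:L b3@7:R b2@8:L b4@9:R]
Beat 6 (L): throw ball1 h=5 -> lands@11:R; in-air after throw: [b3@7:R b2@8:L b4@9:R b1@11:R]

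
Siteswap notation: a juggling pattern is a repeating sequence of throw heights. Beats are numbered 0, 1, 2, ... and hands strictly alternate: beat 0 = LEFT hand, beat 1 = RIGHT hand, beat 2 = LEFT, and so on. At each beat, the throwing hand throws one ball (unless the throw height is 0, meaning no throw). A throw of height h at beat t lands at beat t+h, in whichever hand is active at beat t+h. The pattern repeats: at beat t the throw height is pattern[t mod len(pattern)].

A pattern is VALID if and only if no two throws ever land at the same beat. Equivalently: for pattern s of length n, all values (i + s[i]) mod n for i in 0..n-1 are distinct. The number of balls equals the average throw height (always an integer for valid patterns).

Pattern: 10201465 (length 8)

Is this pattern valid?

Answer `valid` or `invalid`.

i=0: (i + s[i]) mod n = (0 + 1) mod 8 = 1
i=1: (i + s[i]) mod n = (1 + 0) mod 8 = 1
i=2: (i + s[i]) mod n = (2 + 2) mod 8 = 4
i=3: (i + s[i]) mod n = (3 + 0) mod 8 = 3
i=4: (i + s[i]) mod n = (4 + 1) mod 8 = 5
i=5: (i + s[i]) mod n = (5 + 4) mod 8 = 1
i=6: (i + s[i]) mod n = (6 + 6) mod 8 = 4
i=7: (i + s[i]) mod n = (7 + 5) mod 8 = 4
Residues: [1, 1, 4, 3, 5, 1, 4, 4], distinct: False

Answer: invalid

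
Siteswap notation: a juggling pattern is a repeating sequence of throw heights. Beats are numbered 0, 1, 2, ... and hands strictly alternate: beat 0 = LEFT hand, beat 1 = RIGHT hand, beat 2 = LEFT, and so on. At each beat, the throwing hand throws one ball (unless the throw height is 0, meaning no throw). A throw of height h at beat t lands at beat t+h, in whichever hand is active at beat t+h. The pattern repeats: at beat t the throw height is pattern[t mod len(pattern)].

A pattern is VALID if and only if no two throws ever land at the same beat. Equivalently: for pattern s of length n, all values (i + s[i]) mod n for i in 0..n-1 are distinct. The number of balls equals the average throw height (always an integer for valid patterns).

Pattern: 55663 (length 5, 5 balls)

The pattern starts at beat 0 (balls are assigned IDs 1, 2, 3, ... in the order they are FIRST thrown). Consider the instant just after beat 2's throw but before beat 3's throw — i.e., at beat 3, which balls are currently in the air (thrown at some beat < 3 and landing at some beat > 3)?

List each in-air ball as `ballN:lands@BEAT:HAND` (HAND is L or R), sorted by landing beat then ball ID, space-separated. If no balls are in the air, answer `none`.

Answer: ball1:lands@5:R ball2:lands@6:L ball3:lands@8:L

Derivation:
Beat 0 (L): throw ball1 h=5 -> lands@5:R; in-air after throw: [b1@5:R]
Beat 1 (R): throw ball2 h=5 -> lands@6:L; in-air after throw: [b1@5:R b2@6:L]
Beat 2 (L): throw ball3 h=6 -> lands@8:L; in-air after throw: [b1@5:R b2@6:L b3@8:L]
Beat 3 (R): throw ball4 h=6 -> lands@9:R; in-air after throw: [b1@5:R b2@6:L b3@8:L b4@9:R]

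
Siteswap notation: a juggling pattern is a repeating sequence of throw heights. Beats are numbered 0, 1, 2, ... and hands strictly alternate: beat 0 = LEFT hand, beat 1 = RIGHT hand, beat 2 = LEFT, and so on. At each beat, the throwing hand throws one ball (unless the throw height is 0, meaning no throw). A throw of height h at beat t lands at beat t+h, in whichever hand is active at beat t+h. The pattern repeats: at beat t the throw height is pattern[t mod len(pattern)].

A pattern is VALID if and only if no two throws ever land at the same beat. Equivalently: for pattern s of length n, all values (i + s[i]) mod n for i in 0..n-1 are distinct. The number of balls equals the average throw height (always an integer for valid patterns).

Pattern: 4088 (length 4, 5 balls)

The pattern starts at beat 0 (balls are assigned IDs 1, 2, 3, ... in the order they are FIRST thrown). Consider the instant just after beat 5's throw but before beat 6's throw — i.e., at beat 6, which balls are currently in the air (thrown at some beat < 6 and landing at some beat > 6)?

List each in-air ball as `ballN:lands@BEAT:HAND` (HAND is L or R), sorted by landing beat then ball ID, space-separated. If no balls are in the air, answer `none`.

Beat 0 (L): throw ball1 h=4 -> lands@4:L; in-air after throw: [b1@4:L]
Beat 2 (L): throw ball2 h=8 -> lands@10:L; in-air after throw: [b1@4:L b2@10:L]
Beat 3 (R): throw ball3 h=8 -> lands@11:R; in-air after throw: [b1@4:L b2@10:L b3@11:R]
Beat 4 (L): throw ball1 h=4 -> lands@8:L; in-air after throw: [b1@8:L b2@10:L b3@11:R]
Beat 6 (L): throw ball4 h=8 -> lands@14:L; in-air after throw: [b1@8:L b2@10:L b3@11:R b4@14:L]

Answer: ball1:lands@8:L ball2:lands@10:L ball3:lands@11:R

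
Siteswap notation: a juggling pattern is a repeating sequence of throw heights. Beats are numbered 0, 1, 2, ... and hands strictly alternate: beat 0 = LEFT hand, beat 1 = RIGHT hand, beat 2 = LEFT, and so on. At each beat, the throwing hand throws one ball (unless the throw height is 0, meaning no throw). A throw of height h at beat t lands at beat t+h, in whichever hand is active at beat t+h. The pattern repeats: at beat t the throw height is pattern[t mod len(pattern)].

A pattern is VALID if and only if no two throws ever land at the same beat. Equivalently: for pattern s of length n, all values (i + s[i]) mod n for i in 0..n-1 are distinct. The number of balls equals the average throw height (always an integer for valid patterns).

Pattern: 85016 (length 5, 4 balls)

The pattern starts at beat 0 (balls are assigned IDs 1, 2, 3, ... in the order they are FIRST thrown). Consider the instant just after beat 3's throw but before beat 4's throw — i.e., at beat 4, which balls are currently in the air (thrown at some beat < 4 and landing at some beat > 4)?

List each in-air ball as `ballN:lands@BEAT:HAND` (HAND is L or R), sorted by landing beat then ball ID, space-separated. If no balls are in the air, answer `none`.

Beat 0 (L): throw ball1 h=8 -> lands@8:L; in-air after throw: [b1@8:L]
Beat 1 (R): throw ball2 h=5 -> lands@6:L; in-air after throw: [b2@6:L b1@8:L]
Beat 3 (R): throw ball3 h=1 -> lands@4:L; in-air after throw: [b3@4:L b2@6:L b1@8:L]
Beat 4 (L): throw ball3 h=6 -> lands@10:L; in-air after throw: [b2@6:L b1@8:L b3@10:L]

Answer: ball2:lands@6:L ball1:lands@8:L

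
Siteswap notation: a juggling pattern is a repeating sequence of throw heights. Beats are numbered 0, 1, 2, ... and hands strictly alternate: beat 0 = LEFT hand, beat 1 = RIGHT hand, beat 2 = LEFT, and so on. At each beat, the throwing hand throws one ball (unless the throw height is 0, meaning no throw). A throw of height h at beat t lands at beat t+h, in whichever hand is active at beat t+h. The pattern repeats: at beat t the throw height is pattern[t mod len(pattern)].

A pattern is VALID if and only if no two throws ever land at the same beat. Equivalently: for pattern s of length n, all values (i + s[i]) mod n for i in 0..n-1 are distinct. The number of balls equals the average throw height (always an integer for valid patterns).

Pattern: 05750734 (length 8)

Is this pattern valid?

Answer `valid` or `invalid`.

Answer: invalid

Derivation:
i=0: (i + s[i]) mod n = (0 + 0) mod 8 = 0
i=1: (i + s[i]) mod n = (1 + 5) mod 8 = 6
i=2: (i + s[i]) mod n = (2 + 7) mod 8 = 1
i=3: (i + s[i]) mod n = (3 + 5) mod 8 = 0
i=4: (i + s[i]) mod n = (4 + 0) mod 8 = 4
i=5: (i + s[i]) mod n = (5 + 7) mod 8 = 4
i=6: (i + s[i]) mod n = (6 + 3) mod 8 = 1
i=7: (i + s[i]) mod n = (7 + 4) mod 8 = 3
Residues: [0, 6, 1, 0, 4, 4, 1, 3], distinct: False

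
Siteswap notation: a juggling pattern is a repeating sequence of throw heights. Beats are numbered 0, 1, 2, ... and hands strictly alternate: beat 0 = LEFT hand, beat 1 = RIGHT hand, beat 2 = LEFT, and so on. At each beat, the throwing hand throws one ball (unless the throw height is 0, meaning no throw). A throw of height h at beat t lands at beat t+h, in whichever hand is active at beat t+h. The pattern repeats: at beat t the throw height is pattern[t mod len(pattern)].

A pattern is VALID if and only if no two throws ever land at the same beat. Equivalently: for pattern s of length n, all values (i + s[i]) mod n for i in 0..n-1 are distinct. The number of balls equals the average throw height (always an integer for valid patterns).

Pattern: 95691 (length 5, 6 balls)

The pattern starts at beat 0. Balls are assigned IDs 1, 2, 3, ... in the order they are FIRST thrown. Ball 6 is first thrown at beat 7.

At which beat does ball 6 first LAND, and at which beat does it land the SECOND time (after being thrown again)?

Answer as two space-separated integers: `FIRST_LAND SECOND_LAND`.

Beat 0 (L): throw ball1 h=9 -> lands@9:R; in-air after throw: [b1@9:R]
Beat 1 (R): throw ball2 h=5 -> lands@6:L; in-air after throw: [b2@6:L b1@9:R]
Beat 2 (L): throw ball3 h=6 -> lands@8:L; in-air after throw: [b2@6:L b3@8:L b1@9:R]
Beat 3 (R): throw ball4 h=9 -> lands@12:L; in-air after throw: [b2@6:L b3@8:L b1@9:R b4@12:L]
Beat 4 (L): throw ball5 h=1 -> lands@5:R; in-air after throw: [b5@5:R b2@6:L b3@8:L b1@9:R b4@12:L]
Beat 5 (R): throw ball5 h=9 -> lands@14:L; in-air after throw: [b2@6:L b3@8:L b1@9:R b4@12:L b5@14:L]
Beat 6 (L): throw ball2 h=5 -> lands@11:R; in-air after throw: [b3@8:L b1@9:R b2@11:R b4@12:L b5@14:L]
Beat 7 (R): throw ball6 h=6 -> lands@13:R; in-air after throw: [b3@8:L b1@9:R b2@11:R b4@12:L b6@13:R b5@14:L]
Beat 8 (L): throw ball3 h=9 -> lands@17:R; in-air after throw: [b1@9:R b2@11:R b4@12:L b6@13:R b5@14:L b3@17:R]
Beat 9 (R): throw ball1 h=1 -> lands@10:L; in-air after throw: [b1@10:L b2@11:R b4@12:L b6@13:R b5@14:L b3@17:R]
Beat 10 (L): throw ball1 h=9 -> lands@19:R; in-air after throw: [b2@11:R b4@12:L b6@13:R b5@14:L b3@17:R b1@19:R]
Beat 11 (R): throw ball2 h=5 -> lands@16:L; in-air after throw: [b4@12:L b6@13:R b5@14:L b2@16:L b3@17:R b1@19:R]
Beat 12 (L): throw ball4 h=6 -> lands@18:L; in-air after throw: [b6@13:R b5@14:L b2@16:L b3@17:R b4@18:L b1@19:R]
Beat 13 (R): throw ball6 h=9 -> lands@22:L; in-air after throw: [b5@14:L b2@16:L b3@17:R b4@18:L b1@19:R b6@22:L]
Beat 14 (L): throw ball5 h=1 -> lands@15:R; in-air after throw: [b5@15:R b2@16:L b3@17:R b4@18:L b1@19:R b6@22:L]
Beat 15 (R): throw ball5 h=9 -> lands@24:L; in-air after throw: [b2@16:L b3@17:R b4@18:L b1@19:R b6@22:L b5@24:L]
Beat 16 (L): throw ball2 h=5 -> lands@21:R; in-air after throw: [b3@17:R b4@18:L b1@19:R b2@21:R b6@22:L b5@24:L]
Beat 17 (R): throw ball3 h=6 -> lands@23:R; in-air after throw: [b4@18:L b1@19:R b2@21:R b6@22:L b3@23:R b5@24:L]
Beat 18 (L): throw ball4 h=9 -> lands@27:R; in-air after throw: [b1@19:R b2@21:R b6@22:L b3@23:R b5@24:L b4@27:R]
Beat 19 (R): throw ball1 h=1 -> lands@20:L; in-air after throw: [b1@20:L b2@21:R b6@22:L b3@23:R b5@24:L b4@27:R]
Beat 20 (L): throw ball1 h=9 -> lands@29:R; in-air after throw: [b2@21:R b6@22:L b3@23:R b5@24:L b4@27:R b1@29:R]
Beat 21 (R): throw ball2 h=5 -> lands@26:L; in-air after throw: [b6@22:L b3@23:R b5@24:L b2@26:L b4@27:R b1@29:R]
Beat 22 (L): throw ball6 h=6 -> lands@28:L; in-air after throw: [b3@23:R b5@24:L b2@26:L b4@27:R b6@28:L b1@29:R]
Ball 6: thrown@7 h=6 -> first land @13; rethrown@13 h=9 -> second land @22

Answer: 13 22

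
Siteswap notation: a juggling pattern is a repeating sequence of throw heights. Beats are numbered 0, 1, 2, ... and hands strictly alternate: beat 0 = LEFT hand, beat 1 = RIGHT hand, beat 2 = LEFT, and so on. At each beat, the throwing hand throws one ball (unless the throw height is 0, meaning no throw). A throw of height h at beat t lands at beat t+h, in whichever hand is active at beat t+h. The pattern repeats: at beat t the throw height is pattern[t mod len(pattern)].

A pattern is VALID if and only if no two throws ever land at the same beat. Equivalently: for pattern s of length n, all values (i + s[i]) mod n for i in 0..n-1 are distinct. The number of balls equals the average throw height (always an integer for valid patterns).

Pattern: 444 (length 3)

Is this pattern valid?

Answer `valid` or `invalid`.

i=0: (i + s[i]) mod n = (0 + 4) mod 3 = 1
i=1: (i + s[i]) mod n = (1 + 4) mod 3 = 2
i=2: (i + s[i]) mod n = (2 + 4) mod 3 = 0
Residues: [1, 2, 0], distinct: True

Answer: valid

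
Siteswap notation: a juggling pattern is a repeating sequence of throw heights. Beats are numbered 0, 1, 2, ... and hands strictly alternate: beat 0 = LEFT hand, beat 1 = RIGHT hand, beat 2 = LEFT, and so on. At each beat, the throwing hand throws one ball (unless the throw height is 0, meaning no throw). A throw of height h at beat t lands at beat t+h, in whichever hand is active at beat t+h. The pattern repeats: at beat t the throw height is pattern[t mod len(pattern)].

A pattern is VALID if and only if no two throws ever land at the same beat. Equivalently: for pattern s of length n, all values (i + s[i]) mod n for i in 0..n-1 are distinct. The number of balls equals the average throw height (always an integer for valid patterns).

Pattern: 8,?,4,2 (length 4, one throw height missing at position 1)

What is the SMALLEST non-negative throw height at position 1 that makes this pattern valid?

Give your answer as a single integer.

i=0: (0 + 8) mod 4 = 0
i=1: s[i]=? (unknown)
i=2: (2 + 4) mod 4 = 2
i=3: (3 + 2) mod 4 = 1
Known residues: [0, 1, 2]; need a permutation of 0..3, so missing residue r = 3
Need (1 + s) mod 4 = 3; smallest s = (3 - 1) mod 4 = 2

Answer: 2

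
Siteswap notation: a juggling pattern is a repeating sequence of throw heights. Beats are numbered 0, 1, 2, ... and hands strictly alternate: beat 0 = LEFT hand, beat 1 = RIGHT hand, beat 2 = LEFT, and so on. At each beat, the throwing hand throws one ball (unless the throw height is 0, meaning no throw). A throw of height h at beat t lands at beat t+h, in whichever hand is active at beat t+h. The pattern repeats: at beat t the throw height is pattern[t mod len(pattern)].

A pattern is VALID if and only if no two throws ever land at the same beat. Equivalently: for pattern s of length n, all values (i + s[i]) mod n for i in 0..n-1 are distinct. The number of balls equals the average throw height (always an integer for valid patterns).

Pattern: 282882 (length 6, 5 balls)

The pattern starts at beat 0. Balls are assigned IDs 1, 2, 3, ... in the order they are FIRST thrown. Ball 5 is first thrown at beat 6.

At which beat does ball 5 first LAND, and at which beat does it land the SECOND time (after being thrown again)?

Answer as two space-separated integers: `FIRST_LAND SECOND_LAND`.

Beat 0 (L): throw ball1 h=2 -> lands@2:L; in-air after throw: [b1@2:L]
Beat 1 (R): throw ball2 h=8 -> lands@9:R; in-air after throw: [b1@2:L b2@9:R]
Beat 2 (L): throw ball1 h=2 -> lands@4:L; in-air after throw: [b1@4:L b2@9:R]
Beat 3 (R): throw ball3 h=8 -> lands@11:R; in-air after throw: [b1@4:L b2@9:R b3@11:R]
Beat 4 (L): throw ball1 h=8 -> lands@12:L; in-air after throw: [b2@9:R b3@11:R b1@12:L]
Beat 5 (R): throw ball4 h=2 -> lands@7:R; in-air after throw: [b4@7:R b2@9:R b3@11:R b1@12:L]
Beat 6 (L): throw ball5 h=2 -> lands@8:L; in-air after throw: [b4@7:R b5@8:L b2@9:R b3@11:R b1@12:L]
Beat 7 (R): throw ball4 h=8 -> lands@15:R; in-air after throw: [b5@8:L b2@9:R b3@11:R b1@12:L b4@15:R]
Beat 8 (L): throw ball5 h=2 -> lands@10:L; in-air after throw: [b2@9:R b5@10:L b3@11:R b1@12:L b4@15:R]
Beat 9 (R): throw ball2 h=8 -> lands@17:R; in-air after throw: [b5@10:L b3@11:R b1@12:L b4@15:R b2@17:R]
Beat 10 (L): throw ball5 h=8 -> lands@18:L; in-air after throw: [b3@11:R b1@12:L b4@15:R b2@17:R b5@18:L]
Ball 5: thrown@6 h=2 -> first land @8; rethrown@8 h=2 -> second land @10

Answer: 8 10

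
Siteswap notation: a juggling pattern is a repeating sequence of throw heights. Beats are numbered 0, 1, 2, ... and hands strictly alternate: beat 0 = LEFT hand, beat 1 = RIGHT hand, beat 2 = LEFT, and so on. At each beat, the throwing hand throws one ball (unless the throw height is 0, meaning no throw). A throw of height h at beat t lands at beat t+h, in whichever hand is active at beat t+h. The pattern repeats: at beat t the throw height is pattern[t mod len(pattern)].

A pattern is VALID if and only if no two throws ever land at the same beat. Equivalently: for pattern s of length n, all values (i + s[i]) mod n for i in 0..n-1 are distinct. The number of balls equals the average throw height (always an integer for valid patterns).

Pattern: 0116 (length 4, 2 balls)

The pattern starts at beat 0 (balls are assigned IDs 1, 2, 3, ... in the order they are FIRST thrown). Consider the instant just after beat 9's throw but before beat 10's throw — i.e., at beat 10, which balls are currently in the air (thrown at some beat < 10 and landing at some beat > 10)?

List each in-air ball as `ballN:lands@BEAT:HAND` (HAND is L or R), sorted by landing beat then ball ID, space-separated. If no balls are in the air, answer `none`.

Answer: ball2:lands@13:R

Derivation:
Beat 1 (R): throw ball1 h=1 -> lands@2:L; in-air after throw: [b1@2:L]
Beat 2 (L): throw ball1 h=1 -> lands@3:R; in-air after throw: [b1@3:R]
Beat 3 (R): throw ball1 h=6 -> lands@9:R; in-air after throw: [b1@9:R]
Beat 5 (R): throw ball2 h=1 -> lands@6:L; in-air after throw: [b2@6:L b1@9:R]
Beat 6 (L): throw ball2 h=1 -> lands@7:R; in-air after throw: [b2@7:R b1@9:R]
Beat 7 (R): throw ball2 h=6 -> lands@13:R; in-air after throw: [b1@9:R b2@13:R]
Beat 9 (R): throw ball1 h=1 -> lands@10:L; in-air after throw: [b1@10:L b2@13:R]
Beat 10 (L): throw ball1 h=1 -> lands@11:R; in-air after throw: [b1@11:R b2@13:R]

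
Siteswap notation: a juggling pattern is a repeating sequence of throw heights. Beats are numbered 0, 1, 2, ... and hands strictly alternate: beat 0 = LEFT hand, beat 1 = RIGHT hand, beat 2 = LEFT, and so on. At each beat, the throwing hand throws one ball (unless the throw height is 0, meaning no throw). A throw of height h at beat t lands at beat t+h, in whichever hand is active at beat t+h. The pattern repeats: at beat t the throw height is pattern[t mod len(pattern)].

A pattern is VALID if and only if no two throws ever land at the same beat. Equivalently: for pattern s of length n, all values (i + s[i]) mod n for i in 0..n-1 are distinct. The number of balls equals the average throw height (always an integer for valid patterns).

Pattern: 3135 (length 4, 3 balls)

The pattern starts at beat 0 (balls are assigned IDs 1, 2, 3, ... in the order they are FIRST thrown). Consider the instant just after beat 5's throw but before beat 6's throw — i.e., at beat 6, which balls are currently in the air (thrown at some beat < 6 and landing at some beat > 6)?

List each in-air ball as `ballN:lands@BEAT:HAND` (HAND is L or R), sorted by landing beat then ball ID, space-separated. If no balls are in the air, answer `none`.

Beat 0 (L): throw ball1 h=3 -> lands@3:R; in-air after throw: [b1@3:R]
Beat 1 (R): throw ball2 h=1 -> lands@2:L; in-air after throw: [b2@2:L b1@3:R]
Beat 2 (L): throw ball2 h=3 -> lands@5:R; in-air after throw: [b1@3:R b2@5:R]
Beat 3 (R): throw ball1 h=5 -> lands@8:L; in-air after throw: [b2@5:R b1@8:L]
Beat 4 (L): throw ball3 h=3 -> lands@7:R; in-air after throw: [b2@5:R b3@7:R b1@8:L]
Beat 5 (R): throw ball2 h=1 -> lands@6:L; in-air after throw: [b2@6:L b3@7:R b1@8:L]
Beat 6 (L): throw ball2 h=3 -> lands@9:R; in-air after throw: [b3@7:R b1@8:L b2@9:R]

Answer: ball3:lands@7:R ball1:lands@8:L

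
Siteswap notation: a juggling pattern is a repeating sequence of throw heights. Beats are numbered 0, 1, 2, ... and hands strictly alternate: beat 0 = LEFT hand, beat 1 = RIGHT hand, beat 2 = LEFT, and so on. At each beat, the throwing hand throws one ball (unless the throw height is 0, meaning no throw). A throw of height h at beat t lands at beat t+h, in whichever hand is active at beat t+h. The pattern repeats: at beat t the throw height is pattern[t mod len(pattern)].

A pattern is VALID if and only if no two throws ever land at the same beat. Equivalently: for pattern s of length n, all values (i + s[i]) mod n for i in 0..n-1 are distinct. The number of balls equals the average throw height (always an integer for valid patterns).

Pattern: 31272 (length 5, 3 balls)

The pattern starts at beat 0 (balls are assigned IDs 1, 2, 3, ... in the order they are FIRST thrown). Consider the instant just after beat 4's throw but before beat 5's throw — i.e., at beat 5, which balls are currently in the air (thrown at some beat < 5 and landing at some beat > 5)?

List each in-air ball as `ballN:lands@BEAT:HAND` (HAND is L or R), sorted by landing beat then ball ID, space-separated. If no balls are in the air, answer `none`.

Beat 0 (L): throw ball1 h=3 -> lands@3:R; in-air after throw: [b1@3:R]
Beat 1 (R): throw ball2 h=1 -> lands@2:L; in-air after throw: [b2@2:L b1@3:R]
Beat 2 (L): throw ball2 h=2 -> lands@4:L; in-air after throw: [b1@3:R b2@4:L]
Beat 3 (R): throw ball1 h=7 -> lands@10:L; in-air after throw: [b2@4:L b1@10:L]
Beat 4 (L): throw ball2 h=2 -> lands@6:L; in-air after throw: [b2@6:L b1@10:L]
Beat 5 (R): throw ball3 h=3 -> lands@8:L; in-air after throw: [b2@6:L b3@8:L b1@10:L]

Answer: ball2:lands@6:L ball1:lands@10:L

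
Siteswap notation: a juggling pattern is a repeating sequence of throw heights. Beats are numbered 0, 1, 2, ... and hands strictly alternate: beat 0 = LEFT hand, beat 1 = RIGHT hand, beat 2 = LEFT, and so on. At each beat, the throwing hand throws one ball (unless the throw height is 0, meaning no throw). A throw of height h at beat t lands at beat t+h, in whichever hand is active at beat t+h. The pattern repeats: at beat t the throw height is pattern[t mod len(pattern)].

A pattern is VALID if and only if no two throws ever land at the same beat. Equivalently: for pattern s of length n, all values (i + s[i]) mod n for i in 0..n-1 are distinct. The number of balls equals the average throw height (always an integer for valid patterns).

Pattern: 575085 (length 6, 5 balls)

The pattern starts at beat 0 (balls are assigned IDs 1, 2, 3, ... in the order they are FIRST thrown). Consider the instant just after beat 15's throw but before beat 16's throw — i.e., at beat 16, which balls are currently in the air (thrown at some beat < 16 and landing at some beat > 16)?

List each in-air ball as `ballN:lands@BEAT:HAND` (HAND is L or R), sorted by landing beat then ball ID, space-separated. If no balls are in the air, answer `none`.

Beat 0 (L): throw ball1 h=5 -> lands@5:R; in-air after throw: [b1@5:R]
Beat 1 (R): throw ball2 h=7 -> lands@8:L; in-air after throw: [b1@5:R b2@8:L]
Beat 2 (L): throw ball3 h=5 -> lands@7:R; in-air after throw: [b1@5:R b3@7:R b2@8:L]
Beat 4 (L): throw ball4 h=8 -> lands@12:L; in-air after throw: [b1@5:R b3@7:R b2@8:L b4@12:L]
Beat 5 (R): throw ball1 h=5 -> lands@10:L; in-air after throw: [b3@7:R b2@8:L b1@10:L b4@12:L]
Beat 6 (L): throw ball5 h=5 -> lands@11:R; in-air after throw: [b3@7:R b2@8:L b1@10:L b5@11:R b4@12:L]
Beat 7 (R): throw ball3 h=7 -> lands@14:L; in-air after throw: [b2@8:L b1@10:L b5@11:R b4@12:L b3@14:L]
Beat 8 (L): throw ball2 h=5 -> lands@13:R; in-air after throw: [b1@10:L b5@11:R b4@12:L b2@13:R b3@14:L]
Beat 10 (L): throw ball1 h=8 -> lands@18:L; in-air after throw: [b5@11:R b4@12:L b2@13:R b3@14:L b1@18:L]
Beat 11 (R): throw ball5 h=5 -> lands@16:L; in-air after throw: [b4@12:L b2@13:R b3@14:L b5@16:L b1@18:L]
Beat 12 (L): throw ball4 h=5 -> lands@17:R; in-air after throw: [b2@13:R b3@14:L b5@16:L b4@17:R b1@18:L]
Beat 13 (R): throw ball2 h=7 -> lands@20:L; in-air after throw: [b3@14:L b5@16:L b4@17:R b1@18:L b2@20:L]
Beat 14 (L): throw ball3 h=5 -> lands@19:R; in-air after throw: [b5@16:L b4@17:R b1@18:L b3@19:R b2@20:L]
Beat 16 (L): throw ball5 h=8 -> lands@24:L; in-air after throw: [b4@17:R b1@18:L b3@19:R b2@20:L b5@24:L]

Answer: ball4:lands@17:R ball1:lands@18:L ball3:lands@19:R ball2:lands@20:L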